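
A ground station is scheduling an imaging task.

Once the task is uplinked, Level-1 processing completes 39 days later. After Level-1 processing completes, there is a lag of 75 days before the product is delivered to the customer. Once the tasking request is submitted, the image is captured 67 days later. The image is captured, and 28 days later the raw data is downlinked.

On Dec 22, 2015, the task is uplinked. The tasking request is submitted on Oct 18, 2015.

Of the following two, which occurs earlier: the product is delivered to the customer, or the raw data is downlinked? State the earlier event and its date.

The task is uplinked: Dec 22, 2015.
Level-1 processing completes: Dec 22, 2015 + 39 days = Jan 30, 2016.
The product is delivered to the customer: Jan 30, 2016 + 75 days = Apr 14, 2016.
The tasking request is submitted: Oct 18, 2015.
The image is captured: Oct 18, 2015 + 67 days = Dec 24, 2015.
The raw data is downlinked: Dec 24, 2015 + 28 days = Jan 21, 2016.
Comparing: the product is delivered to the customer on Apr 14, 2016 vs the raw data is downlinked on Jan 21, 2016. Earlier: the raw data is downlinked.

The raw data is downlinked — Jan 21, 2016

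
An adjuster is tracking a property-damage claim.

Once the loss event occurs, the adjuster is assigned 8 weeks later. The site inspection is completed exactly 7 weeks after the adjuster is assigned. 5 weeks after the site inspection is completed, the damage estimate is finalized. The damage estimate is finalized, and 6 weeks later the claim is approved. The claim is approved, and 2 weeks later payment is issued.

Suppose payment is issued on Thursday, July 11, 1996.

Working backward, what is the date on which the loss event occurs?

Payment is issued: Jul 11, 1996.
The claim is approved: Jul 11, 1996 − 2 weeks = Jun 27, 1996.
The damage estimate is finalized: Jun 27, 1996 − 6 weeks = May 16, 1996.
The site inspection is completed: May 16, 1996 − 5 weeks = Apr 11, 1996.
The adjuster is assigned: Apr 11, 1996 − 7 weeks = Feb 22, 1996.
The loss event occurs: Feb 22, 1996 − 8 weeks = Dec 28, 1995.

Thursday, December 28, 1995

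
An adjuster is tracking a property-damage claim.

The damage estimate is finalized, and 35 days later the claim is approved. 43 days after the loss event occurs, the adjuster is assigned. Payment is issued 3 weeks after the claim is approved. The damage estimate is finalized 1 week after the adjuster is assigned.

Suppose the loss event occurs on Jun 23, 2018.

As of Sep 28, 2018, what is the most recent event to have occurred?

The claim is approved

The loss event occurs: Jun 23, 2018.
The adjuster is assigned: Jun 23, 2018 + 43 days = Aug 5, 2018.
The damage estimate is finalized: Aug 5, 2018 + 1 week = Aug 12, 2018.
The claim is approved: Aug 12, 2018 + 35 days = Sep 16, 2018.
Payment is issued: Sep 16, 2018 + 3 weeks = Oct 7, 2018.
Sep 28, 2018 falls between when the claim is approved (Sep 16, 2018) and when payment is issued (Oct 7, 2018).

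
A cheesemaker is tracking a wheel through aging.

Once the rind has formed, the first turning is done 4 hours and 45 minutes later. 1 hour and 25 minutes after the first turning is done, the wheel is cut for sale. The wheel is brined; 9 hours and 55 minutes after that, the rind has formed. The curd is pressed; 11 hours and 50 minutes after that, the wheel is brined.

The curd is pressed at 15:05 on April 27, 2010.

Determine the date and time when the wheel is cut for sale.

The curd is pressed: 15:05 Apr 27, 2010.
The wheel is brined: 15:05 Apr 27, 2010 + 11h50m = 02:55 Apr 28, 2010.
The rind has formed: 02:55 Apr 28, 2010 + 9h55m = 12:50 Apr 28, 2010.
The first turning is done: 12:50 Apr 28, 2010 + 4h45m = 17:35 Apr 28, 2010.
The wheel is cut for sale: 17:35 Apr 28, 2010 + 1h25m = 19:00 Apr 28, 2010.

19:00 on April 28, 2010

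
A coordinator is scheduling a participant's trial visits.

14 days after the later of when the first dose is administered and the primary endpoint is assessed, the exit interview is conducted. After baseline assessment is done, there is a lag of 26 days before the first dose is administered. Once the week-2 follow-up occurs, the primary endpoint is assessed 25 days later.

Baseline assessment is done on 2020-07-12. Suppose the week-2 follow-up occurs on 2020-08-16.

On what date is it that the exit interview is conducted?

Baseline assessment is done: Jul 12, 2020.
The first dose is administered: Jul 12, 2020 + 26 days = Aug 7, 2020.
The week-2 follow-up occurs: Aug 16, 2020.
The primary endpoint is assessed: Aug 16, 2020 + 25 days = Sep 10, 2020.
Both prerequisites met — the first dose is administered (Aug 7, 2020), the primary endpoint is assessed (Sep 10, 2020); the later is Sep 10, 2020.
The exit interview is conducted: Sep 10, 2020 + 14 days = Sep 24, 2020.

2020-09-24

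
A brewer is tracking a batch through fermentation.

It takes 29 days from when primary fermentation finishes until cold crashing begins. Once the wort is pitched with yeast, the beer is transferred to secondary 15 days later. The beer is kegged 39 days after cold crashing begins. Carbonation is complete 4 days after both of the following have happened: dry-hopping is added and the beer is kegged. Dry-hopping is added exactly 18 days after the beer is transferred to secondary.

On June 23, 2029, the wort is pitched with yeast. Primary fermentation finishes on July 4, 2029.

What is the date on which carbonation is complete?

September 14, 2029

The wort is pitched with yeast: Jun 23, 2029.
The beer is transferred to secondary: Jun 23, 2029 + 15 days = Jul 8, 2029.
Dry-hopping is added: Jul 8, 2029 + 18 days = Jul 26, 2029.
Primary fermentation finishes: Jul 4, 2029.
Cold crashing begins: Jul 4, 2029 + 29 days = Aug 2, 2029.
The beer is kegged: Aug 2, 2029 + 39 days = Sep 10, 2029.
Both prerequisites met — dry-hopping is added (Jul 26, 2029), the beer is kegged (Sep 10, 2029); the later is Sep 10, 2029.
Carbonation is complete: Sep 10, 2029 + 4 days = Sep 14, 2029.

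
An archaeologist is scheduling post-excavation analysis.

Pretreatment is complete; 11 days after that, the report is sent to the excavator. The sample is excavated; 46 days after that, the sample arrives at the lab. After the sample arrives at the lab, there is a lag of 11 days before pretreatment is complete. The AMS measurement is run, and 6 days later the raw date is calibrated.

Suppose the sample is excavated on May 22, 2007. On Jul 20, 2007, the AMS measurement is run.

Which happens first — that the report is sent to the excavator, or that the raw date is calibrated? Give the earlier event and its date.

The raw date is calibrated — Jul 26, 2007

The sample is excavated: May 22, 2007.
The sample arrives at the lab: May 22, 2007 + 46 days = Jul 7, 2007.
Pretreatment is complete: Jul 7, 2007 + 11 days = Jul 18, 2007.
The report is sent to the excavator: Jul 18, 2007 + 11 days = Jul 29, 2007.
The AMS measurement is run: Jul 20, 2007.
The raw date is calibrated: Jul 20, 2007 + 6 days = Jul 26, 2007.
Comparing: the report is sent to the excavator on Jul 29, 2007 vs the raw date is calibrated on Jul 26, 2007. Earlier: the raw date is calibrated.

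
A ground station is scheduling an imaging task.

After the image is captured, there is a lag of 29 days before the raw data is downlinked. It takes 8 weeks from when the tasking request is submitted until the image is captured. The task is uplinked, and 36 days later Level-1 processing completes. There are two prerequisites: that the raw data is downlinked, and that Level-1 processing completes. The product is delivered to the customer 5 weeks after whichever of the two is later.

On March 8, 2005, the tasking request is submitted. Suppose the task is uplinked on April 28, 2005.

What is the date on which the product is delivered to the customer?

July 8, 2005

The tasking request is submitted: Mar 8, 2005.
The image is captured: Mar 8, 2005 + 8 weeks = May 3, 2005.
The raw data is downlinked: May 3, 2005 + 29 days = Jun 1, 2005.
The task is uplinked: Apr 28, 2005.
Level-1 processing completes: Apr 28, 2005 + 36 days = Jun 3, 2005.
Both prerequisites met — the raw data is downlinked (Jun 1, 2005), Level-1 processing completes (Jun 3, 2005); the later is Jun 3, 2005.
The product is delivered to the customer: Jun 3, 2005 + 5 weeks = Jul 8, 2005.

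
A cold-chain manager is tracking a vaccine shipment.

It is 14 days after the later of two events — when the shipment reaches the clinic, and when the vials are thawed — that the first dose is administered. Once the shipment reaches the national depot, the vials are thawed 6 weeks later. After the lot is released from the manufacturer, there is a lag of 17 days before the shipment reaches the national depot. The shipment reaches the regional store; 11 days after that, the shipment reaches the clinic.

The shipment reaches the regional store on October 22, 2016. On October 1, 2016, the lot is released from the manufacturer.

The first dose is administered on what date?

December 13, 2016

The shipment reaches the regional store: Oct 22, 2016.
The shipment reaches the clinic: Oct 22, 2016 + 11 days = Nov 2, 2016.
The lot is released from the manufacturer: Oct 1, 2016.
The shipment reaches the national depot: Oct 1, 2016 + 17 days = Oct 18, 2016.
The vials are thawed: Oct 18, 2016 + 6 weeks = Nov 29, 2016.
Both prerequisites met — the shipment reaches the clinic (Nov 2, 2016), the vials are thawed (Nov 29, 2016); the later is Nov 29, 2016.
The first dose is administered: Nov 29, 2016 + 14 days = Dec 13, 2016.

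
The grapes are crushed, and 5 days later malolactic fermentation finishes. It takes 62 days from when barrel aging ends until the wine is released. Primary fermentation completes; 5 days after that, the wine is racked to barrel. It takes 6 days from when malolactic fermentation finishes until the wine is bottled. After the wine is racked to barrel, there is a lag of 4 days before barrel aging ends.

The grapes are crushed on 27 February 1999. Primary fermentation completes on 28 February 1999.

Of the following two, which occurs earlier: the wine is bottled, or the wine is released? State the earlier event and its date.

The grapes are crushed: Feb 27, 1999.
Malolactic fermentation finishes: Feb 27, 1999 + 5 days = Mar 4, 1999.
The wine is bottled: Mar 4, 1999 + 6 days = Mar 10, 1999.
Primary fermentation completes: Feb 28, 1999.
The wine is racked to barrel: Feb 28, 1999 + 5 days = Mar 5, 1999.
Barrel aging ends: Mar 5, 1999 + 4 days = Mar 9, 1999.
The wine is released: Mar 9, 1999 + 62 days = May 10, 1999.
Comparing: the wine is bottled on Mar 10, 1999 vs the wine is released on May 10, 1999. Earlier: the wine is bottled.

The wine is bottled — 10 March 1999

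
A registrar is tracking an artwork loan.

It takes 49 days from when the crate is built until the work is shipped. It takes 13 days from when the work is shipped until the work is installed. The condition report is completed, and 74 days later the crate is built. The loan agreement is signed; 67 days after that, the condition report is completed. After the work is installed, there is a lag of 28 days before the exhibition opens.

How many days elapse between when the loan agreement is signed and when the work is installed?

Causal path: the loan agreement is signed → the condition report is completed → the crate is built → the work is shipped → the work is installed.
Total delay along the path: 67 + 74 + 49 + 13 = 203 days.

203 days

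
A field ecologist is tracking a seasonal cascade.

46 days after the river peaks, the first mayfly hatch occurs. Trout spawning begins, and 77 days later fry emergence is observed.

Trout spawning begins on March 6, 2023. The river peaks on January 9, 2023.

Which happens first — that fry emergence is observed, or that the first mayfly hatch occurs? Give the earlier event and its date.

The first mayfly hatch occurs — February 24, 2023

Trout spawning begins: Mar 6, 2023.
Fry emergence is observed: Mar 6, 2023 + 77 days = May 22, 2023.
The river peaks: Jan 9, 2023.
The first mayfly hatch occurs: Jan 9, 2023 + 46 days = Feb 24, 2023.
Comparing: fry emergence is observed on May 22, 2023 vs the first mayfly hatch occurs on Feb 24, 2023. Earlier: the first mayfly hatch occurs.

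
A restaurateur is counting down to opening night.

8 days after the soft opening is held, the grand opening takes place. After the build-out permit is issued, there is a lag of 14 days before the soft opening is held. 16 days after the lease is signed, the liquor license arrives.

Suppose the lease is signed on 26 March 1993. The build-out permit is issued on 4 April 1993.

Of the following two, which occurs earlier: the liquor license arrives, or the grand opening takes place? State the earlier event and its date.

The liquor license arrives — 11 April 1993

The lease is signed: Mar 26, 1993.
The liquor license arrives: Mar 26, 1993 + 16 days = Apr 11, 1993.
The build-out permit is issued: Apr 4, 1993.
The soft opening is held: Apr 4, 1993 + 14 days = Apr 18, 1993.
The grand opening takes place: Apr 18, 1993 + 8 days = Apr 26, 1993.
Comparing: the liquor license arrives on Apr 11, 1993 vs the grand opening takes place on Apr 26, 1993. Earlier: the liquor license arrives.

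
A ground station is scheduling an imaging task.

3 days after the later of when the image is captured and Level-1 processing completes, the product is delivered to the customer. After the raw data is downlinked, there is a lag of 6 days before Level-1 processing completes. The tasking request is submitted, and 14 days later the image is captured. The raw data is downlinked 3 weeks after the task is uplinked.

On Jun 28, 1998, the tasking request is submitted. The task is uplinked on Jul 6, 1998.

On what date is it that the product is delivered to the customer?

Aug 5, 1998

The tasking request is submitted: Jun 28, 1998.
The image is captured: Jun 28, 1998 + 14 days = Jul 12, 1998.
The task is uplinked: Jul 6, 1998.
The raw data is downlinked: Jul 6, 1998 + 3 weeks = Jul 27, 1998.
Level-1 processing completes: Jul 27, 1998 + 6 days = Aug 2, 1998.
Both prerequisites met — the image is captured (Jul 12, 1998), Level-1 processing completes (Aug 2, 1998); the later is Aug 2, 1998.
The product is delivered to the customer: Aug 2, 1998 + 3 days = Aug 5, 1998.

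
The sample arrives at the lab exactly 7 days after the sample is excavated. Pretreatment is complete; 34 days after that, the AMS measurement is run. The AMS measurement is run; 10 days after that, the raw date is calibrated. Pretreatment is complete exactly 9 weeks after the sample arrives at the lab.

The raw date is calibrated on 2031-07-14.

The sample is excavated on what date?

2031-03-22

The raw date is calibrated: Jul 14, 2031.
The AMS measurement is run: Jul 14, 2031 − 10 days = Jul 4, 2031.
Pretreatment is complete: Jul 4, 2031 − 34 days = May 31, 2031.
The sample arrives at the lab: May 31, 2031 − 9 weeks = Mar 29, 2031.
The sample is excavated: Mar 29, 2031 − 7 days = Mar 22, 2031.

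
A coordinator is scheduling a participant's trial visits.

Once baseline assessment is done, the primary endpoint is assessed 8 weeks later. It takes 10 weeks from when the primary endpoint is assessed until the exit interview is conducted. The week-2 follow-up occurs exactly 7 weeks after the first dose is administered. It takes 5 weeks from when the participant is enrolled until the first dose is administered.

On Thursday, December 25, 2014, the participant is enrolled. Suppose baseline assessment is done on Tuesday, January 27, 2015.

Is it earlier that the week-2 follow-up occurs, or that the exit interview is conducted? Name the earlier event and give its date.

The participant is enrolled: Dec 25, 2014.
The first dose is administered: Dec 25, 2014 + 5 weeks = Jan 29, 2015.
The week-2 follow-up occurs: Jan 29, 2015 + 7 weeks = Mar 19, 2015.
Baseline assessment is done: Jan 27, 2015.
The primary endpoint is assessed: Jan 27, 2015 + 8 weeks = Mar 24, 2015.
The exit interview is conducted: Mar 24, 2015 + 10 weeks = Jun 2, 2015.
Comparing: the week-2 follow-up occurs on Mar 19, 2015 vs the exit interview is conducted on Jun 2, 2015. Earlier: the week-2 follow-up occurs.

The week-2 follow-up occurs — Thursday, March 19, 2015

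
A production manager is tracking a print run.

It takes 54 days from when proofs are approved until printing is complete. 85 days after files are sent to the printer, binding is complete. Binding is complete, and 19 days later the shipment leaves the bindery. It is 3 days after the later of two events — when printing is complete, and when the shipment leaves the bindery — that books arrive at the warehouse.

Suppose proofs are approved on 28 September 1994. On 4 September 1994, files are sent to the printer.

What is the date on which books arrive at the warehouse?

20 December 1994

Proofs are approved: Sep 28, 1994.
Printing is complete: Sep 28, 1994 + 54 days = Nov 21, 1994.
Files are sent to the printer: Sep 4, 1994.
Binding is complete: Sep 4, 1994 + 85 days = Nov 28, 1994.
The shipment leaves the bindery: Nov 28, 1994 + 19 days = Dec 17, 1994.
Both prerequisites met — printing is complete (Nov 21, 1994), the shipment leaves the bindery (Dec 17, 1994); the later is Dec 17, 1994.
Books arrive at the warehouse: Dec 17, 1994 + 3 days = Dec 20, 1994.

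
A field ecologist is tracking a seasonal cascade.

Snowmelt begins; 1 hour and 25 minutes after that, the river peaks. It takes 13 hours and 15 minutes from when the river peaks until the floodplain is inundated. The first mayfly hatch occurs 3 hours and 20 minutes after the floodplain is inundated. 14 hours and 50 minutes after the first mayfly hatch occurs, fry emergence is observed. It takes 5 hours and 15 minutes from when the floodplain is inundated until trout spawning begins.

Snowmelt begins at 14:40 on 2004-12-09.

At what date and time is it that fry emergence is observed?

23:30 on 2004-12-10

Snowmelt begins: 14:40 Dec 9, 2004.
The river peaks: 14:40 Dec 9, 2004 + 1h25m = 16:05 Dec 9, 2004.
The floodplain is inundated: 16:05 Dec 9, 2004 + 13h15m = 05:20 Dec 10, 2004.
The first mayfly hatch occurs: 05:20 Dec 10, 2004 + 3h20m = 08:40 Dec 10, 2004.
Fry emergence is observed: 08:40 Dec 10, 2004 + 14h50m = 23:30 Dec 10, 2004.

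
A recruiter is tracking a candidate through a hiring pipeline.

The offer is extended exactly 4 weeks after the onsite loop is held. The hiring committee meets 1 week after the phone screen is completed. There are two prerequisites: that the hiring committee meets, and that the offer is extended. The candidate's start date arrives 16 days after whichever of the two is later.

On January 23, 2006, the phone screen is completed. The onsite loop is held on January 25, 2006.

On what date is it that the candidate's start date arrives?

March 10, 2006

The phone screen is completed: Jan 23, 2006.
The hiring committee meets: Jan 23, 2006 + 1 week = Jan 30, 2006.
The onsite loop is held: Jan 25, 2006.
The offer is extended: Jan 25, 2006 + 4 weeks = Feb 22, 2006.
Both prerequisites met — the hiring committee meets (Jan 30, 2006), the offer is extended (Feb 22, 2006); the later is Feb 22, 2006.
The candidate's start date arrives: Feb 22, 2006 + 16 days = Mar 10, 2006.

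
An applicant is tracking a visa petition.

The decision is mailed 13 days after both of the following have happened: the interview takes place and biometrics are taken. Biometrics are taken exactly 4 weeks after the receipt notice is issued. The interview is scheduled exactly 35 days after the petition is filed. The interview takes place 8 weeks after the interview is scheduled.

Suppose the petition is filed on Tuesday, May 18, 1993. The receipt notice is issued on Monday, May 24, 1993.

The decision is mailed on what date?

Monday, August 30, 1993

The petition is filed: May 18, 1993.
The interview is scheduled: May 18, 1993 + 35 days = Jun 22, 1993.
The interview takes place: Jun 22, 1993 + 8 weeks = Aug 17, 1993.
The receipt notice is issued: May 24, 1993.
Biometrics are taken: May 24, 1993 + 4 weeks = Jun 21, 1993.
Both prerequisites met — the interview takes place (Aug 17, 1993), biometrics are taken (Jun 21, 1993); the later is Aug 17, 1993.
The decision is mailed: Aug 17, 1993 + 13 days = Aug 30, 1993.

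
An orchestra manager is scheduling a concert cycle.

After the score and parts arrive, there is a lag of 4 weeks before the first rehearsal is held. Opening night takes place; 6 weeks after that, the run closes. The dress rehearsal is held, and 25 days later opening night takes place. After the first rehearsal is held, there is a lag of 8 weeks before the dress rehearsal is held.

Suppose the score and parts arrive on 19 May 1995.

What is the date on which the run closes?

17 October 1995

The score and parts arrive: May 19, 1995.
The first rehearsal is held: May 19, 1995 + 4 weeks = Jun 16, 1995.
The dress rehearsal is held: Jun 16, 1995 + 8 weeks = Aug 11, 1995.
Opening night takes place: Aug 11, 1995 + 25 days = Sep 5, 1995.
The run closes: Sep 5, 1995 + 6 weeks = Oct 17, 1995.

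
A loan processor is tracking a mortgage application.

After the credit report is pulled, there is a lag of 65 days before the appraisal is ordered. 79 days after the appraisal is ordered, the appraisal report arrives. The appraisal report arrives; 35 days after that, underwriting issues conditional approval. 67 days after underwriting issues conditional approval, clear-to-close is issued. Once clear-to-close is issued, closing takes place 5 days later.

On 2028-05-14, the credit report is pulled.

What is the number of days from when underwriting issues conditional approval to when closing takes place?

Causal path: underwriting issues conditional approval → clear-to-close is issued → closing takes place.
Total delay along the path: 67 + 5 = 72 days.

72 days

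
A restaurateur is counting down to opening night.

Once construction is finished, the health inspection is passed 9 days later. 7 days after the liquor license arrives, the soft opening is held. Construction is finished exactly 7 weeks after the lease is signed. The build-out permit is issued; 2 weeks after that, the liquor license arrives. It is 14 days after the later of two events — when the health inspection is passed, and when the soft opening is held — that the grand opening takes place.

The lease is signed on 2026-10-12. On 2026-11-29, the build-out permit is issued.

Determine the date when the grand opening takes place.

2027-01-03

The lease is signed: Oct 12, 2026.
Construction is finished: Oct 12, 2026 + 7 weeks = Nov 30, 2026.
The health inspection is passed: Nov 30, 2026 + 9 days = Dec 9, 2026.
The build-out permit is issued: Nov 29, 2026.
The liquor license arrives: Nov 29, 2026 + 2 weeks = Dec 13, 2026.
The soft opening is held: Dec 13, 2026 + 7 days = Dec 20, 2026.
Both prerequisites met — the health inspection is passed (Dec 9, 2026), the soft opening is held (Dec 20, 2026); the later is Dec 20, 2026.
The grand opening takes place: Dec 20, 2026 + 14 days = Jan 3, 2027.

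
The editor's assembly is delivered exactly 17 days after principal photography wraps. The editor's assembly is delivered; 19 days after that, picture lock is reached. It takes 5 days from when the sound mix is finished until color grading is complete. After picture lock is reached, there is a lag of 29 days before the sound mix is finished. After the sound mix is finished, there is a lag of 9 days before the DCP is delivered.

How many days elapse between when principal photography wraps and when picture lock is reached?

Causal path: principal photography wraps → the editor's assembly is delivered → picture lock is reached.
Total delay along the path: 17 + 19 = 36 days.

36 days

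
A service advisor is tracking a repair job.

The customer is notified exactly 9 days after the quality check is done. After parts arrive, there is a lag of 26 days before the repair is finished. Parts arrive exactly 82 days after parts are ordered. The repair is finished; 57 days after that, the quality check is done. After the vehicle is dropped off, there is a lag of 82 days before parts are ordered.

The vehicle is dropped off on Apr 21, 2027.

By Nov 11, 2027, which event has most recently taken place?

The vehicle is dropped off: Apr 21, 2027.
Parts are ordered: Apr 21, 2027 + 82 days = Jul 12, 2027.
Parts arrive: Jul 12, 2027 + 82 days = Oct 2, 2027.
The repair is finished: Oct 2, 2027 + 26 days = Oct 28, 2027.
The quality check is done: Oct 28, 2027 + 57 days = Dec 24, 2027.
The customer is notified: Dec 24, 2027 + 9 days = Jan 2, 2028.
Nov 11, 2027 falls between when the repair is finished (Oct 28, 2027) and when the quality check is done (Dec 24, 2027).

The repair is finished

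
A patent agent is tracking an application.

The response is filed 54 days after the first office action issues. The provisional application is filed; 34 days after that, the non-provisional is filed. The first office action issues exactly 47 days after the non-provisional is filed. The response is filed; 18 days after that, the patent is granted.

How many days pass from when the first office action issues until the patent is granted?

Causal path: the first office action issues → the response is filed → the patent is granted.
Total delay along the path: 54 + 18 = 72 days.

72 days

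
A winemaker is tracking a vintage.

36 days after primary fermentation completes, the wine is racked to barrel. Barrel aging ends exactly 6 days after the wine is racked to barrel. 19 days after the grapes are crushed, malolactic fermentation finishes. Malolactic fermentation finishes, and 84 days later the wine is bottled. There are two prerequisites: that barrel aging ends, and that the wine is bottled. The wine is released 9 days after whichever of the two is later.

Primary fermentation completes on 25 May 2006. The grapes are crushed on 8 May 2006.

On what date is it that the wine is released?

28 August 2006

Primary fermentation completes: May 25, 2006.
The wine is racked to barrel: May 25, 2006 + 36 days = Jun 30, 2006.
Barrel aging ends: Jun 30, 2006 + 6 days = Jul 6, 2006.
The grapes are crushed: May 8, 2006.
Malolactic fermentation finishes: May 8, 2006 + 19 days = May 27, 2006.
The wine is bottled: May 27, 2006 + 84 days = Aug 19, 2006.
Both prerequisites met — barrel aging ends (Jul 6, 2006), the wine is bottled (Aug 19, 2006); the later is Aug 19, 2006.
The wine is released: Aug 19, 2006 + 9 days = Aug 28, 2006.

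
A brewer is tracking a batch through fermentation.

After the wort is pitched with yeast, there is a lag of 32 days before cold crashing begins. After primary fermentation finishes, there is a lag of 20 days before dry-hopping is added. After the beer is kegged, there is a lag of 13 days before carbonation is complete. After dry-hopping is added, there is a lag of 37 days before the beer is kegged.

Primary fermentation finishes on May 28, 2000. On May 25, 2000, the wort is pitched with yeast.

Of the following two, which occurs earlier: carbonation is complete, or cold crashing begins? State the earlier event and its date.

Cold crashing begins — June 26, 2000

Primary fermentation finishes: May 28, 2000.
Dry-hopping is added: May 28, 2000 + 20 days = Jun 17, 2000.
The beer is kegged: Jun 17, 2000 + 37 days = Jul 24, 2000.
Carbonation is complete: Jul 24, 2000 + 13 days = Aug 6, 2000.
The wort is pitched with yeast: May 25, 2000.
Cold crashing begins: May 25, 2000 + 32 days = Jun 26, 2000.
Comparing: carbonation is complete on Aug 6, 2000 vs cold crashing begins on Jun 26, 2000. Earlier: cold crashing begins.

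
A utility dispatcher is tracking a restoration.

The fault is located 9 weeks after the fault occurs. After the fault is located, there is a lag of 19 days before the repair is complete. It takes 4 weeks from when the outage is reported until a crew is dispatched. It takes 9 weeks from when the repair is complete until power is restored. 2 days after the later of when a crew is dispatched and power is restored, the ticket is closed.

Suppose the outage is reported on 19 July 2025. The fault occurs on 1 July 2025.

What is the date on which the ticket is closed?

25 November 2025

The outage is reported: Jul 19, 2025.
A crew is dispatched: Jul 19, 2025 + 4 weeks = Aug 16, 2025.
The fault occurs: Jul 1, 2025.
The fault is located: Jul 1, 2025 + 9 weeks = Sep 2, 2025.
The repair is complete: Sep 2, 2025 + 19 days = Sep 21, 2025.
Power is restored: Sep 21, 2025 + 9 weeks = Nov 23, 2025.
Both prerequisites met — a crew is dispatched (Aug 16, 2025), power is restored (Nov 23, 2025); the later is Nov 23, 2025.
The ticket is closed: Nov 23, 2025 + 2 days = Nov 25, 2025.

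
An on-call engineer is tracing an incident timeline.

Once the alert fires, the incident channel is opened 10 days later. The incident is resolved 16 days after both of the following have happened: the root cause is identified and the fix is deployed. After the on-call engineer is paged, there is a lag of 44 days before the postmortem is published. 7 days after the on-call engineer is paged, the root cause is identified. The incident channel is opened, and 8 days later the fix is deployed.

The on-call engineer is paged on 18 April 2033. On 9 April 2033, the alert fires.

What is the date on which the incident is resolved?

13 May 2033

The on-call engineer is paged: Apr 18, 2033.
The root cause is identified: Apr 18, 2033 + 7 days = Apr 25, 2033.
The alert fires: Apr 9, 2033.
The incident channel is opened: Apr 9, 2033 + 10 days = Apr 19, 2033.
The fix is deployed: Apr 19, 2033 + 8 days = Apr 27, 2033.
Both prerequisites met — the root cause is identified (Apr 25, 2033), the fix is deployed (Apr 27, 2033); the later is Apr 27, 2033.
The incident is resolved: Apr 27, 2033 + 16 days = May 13, 2033.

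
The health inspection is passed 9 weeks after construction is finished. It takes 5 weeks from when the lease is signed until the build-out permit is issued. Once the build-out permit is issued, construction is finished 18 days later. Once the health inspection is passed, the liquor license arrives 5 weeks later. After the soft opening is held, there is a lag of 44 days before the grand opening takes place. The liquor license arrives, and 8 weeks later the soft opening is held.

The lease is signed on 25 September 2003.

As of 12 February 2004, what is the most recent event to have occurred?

The health inspection is passed

The lease is signed: Sep 25, 2003.
The build-out permit is issued: Sep 25, 2003 + 5 weeks = Oct 30, 2003.
Construction is finished: Oct 30, 2003 + 18 days = Nov 17, 2003.
The health inspection is passed: Nov 17, 2003 + 9 weeks = Jan 19, 2004.
The liquor license arrives: Jan 19, 2004 + 5 weeks = Feb 23, 2004.
The soft opening is held: Feb 23, 2004 + 8 weeks = Apr 19, 2004.
The grand opening takes place: Apr 19, 2004 + 44 days = Jun 2, 2004.
Feb 12, 2004 falls between when the health inspection is passed (Jan 19, 2004) and when the liquor license arrives (Feb 23, 2004).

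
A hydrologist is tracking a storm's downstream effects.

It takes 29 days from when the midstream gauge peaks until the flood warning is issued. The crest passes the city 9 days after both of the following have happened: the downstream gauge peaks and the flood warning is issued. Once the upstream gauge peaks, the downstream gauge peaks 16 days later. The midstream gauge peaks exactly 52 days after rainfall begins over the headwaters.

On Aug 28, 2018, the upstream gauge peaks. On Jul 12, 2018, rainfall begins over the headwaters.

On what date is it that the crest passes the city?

The upstream gauge peaks: Aug 28, 2018.
The downstream gauge peaks: Aug 28, 2018 + 16 days = Sep 13, 2018.
Rainfall begins over the headwaters: Jul 12, 2018.
The midstream gauge peaks: Jul 12, 2018 + 52 days = Sep 2, 2018.
The flood warning is issued: Sep 2, 2018 + 29 days = Oct 1, 2018.
Both prerequisites met — the downstream gauge peaks (Sep 13, 2018), the flood warning is issued (Oct 1, 2018); the later is Oct 1, 2018.
The crest passes the city: Oct 1, 2018 + 9 days = Oct 10, 2018.

Oct 10, 2018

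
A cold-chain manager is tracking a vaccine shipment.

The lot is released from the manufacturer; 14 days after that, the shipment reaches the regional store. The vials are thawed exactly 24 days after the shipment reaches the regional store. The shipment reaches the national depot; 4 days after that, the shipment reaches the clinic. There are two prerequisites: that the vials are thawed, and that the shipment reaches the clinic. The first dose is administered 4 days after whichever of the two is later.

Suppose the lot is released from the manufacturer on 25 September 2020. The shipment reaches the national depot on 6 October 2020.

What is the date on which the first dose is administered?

The lot is released from the manufacturer: Sep 25, 2020.
The shipment reaches the regional store: Sep 25, 2020 + 14 days = Oct 9, 2020.
The vials are thawed: Oct 9, 2020 + 24 days = Nov 2, 2020.
The shipment reaches the national depot: Oct 6, 2020.
The shipment reaches the clinic: Oct 6, 2020 + 4 days = Oct 10, 2020.
Both prerequisites met — the vials are thawed (Nov 2, 2020), the shipment reaches the clinic (Oct 10, 2020); the later is Nov 2, 2020.
The first dose is administered: Nov 2, 2020 + 4 days = Nov 6, 2020.

6 November 2020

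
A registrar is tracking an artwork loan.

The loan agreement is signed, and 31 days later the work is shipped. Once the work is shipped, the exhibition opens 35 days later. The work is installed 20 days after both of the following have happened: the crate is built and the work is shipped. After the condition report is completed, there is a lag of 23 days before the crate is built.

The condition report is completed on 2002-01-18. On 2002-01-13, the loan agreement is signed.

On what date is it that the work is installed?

2002-03-05

The condition report is completed: Jan 18, 2002.
The crate is built: Jan 18, 2002 + 23 days = Feb 10, 2002.
The loan agreement is signed: Jan 13, 2002.
The work is shipped: Jan 13, 2002 + 31 days = Feb 13, 2002.
Both prerequisites met — the crate is built (Feb 10, 2002), the work is shipped (Feb 13, 2002); the later is Feb 13, 2002.
The work is installed: Feb 13, 2002 + 20 days = Mar 5, 2002.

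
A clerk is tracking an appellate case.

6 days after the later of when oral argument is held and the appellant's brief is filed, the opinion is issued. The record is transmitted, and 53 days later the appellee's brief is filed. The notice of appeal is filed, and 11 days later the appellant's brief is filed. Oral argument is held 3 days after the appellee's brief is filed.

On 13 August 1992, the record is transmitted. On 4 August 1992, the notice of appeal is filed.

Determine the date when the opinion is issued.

The record is transmitted: Aug 13, 1992.
The appellee's brief is filed: Aug 13, 1992 + 53 days = Oct 5, 1992.
Oral argument is held: Oct 5, 1992 + 3 days = Oct 8, 1992.
The notice of appeal is filed: Aug 4, 1992.
The appellant's brief is filed: Aug 4, 1992 + 11 days = Aug 15, 1992.
Both prerequisites met — oral argument is held (Oct 8, 1992), the appellant's brief is filed (Aug 15, 1992); the later is Oct 8, 1992.
The opinion is issued: Oct 8, 1992 + 6 days = Oct 14, 1992.

14 October 1992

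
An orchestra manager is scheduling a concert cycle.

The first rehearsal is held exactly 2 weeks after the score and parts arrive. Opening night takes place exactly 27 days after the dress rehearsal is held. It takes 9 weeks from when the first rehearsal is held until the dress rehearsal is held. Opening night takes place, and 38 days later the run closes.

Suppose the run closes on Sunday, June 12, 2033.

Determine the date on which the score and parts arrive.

Friday, January 21, 2033

The run closes: Jun 12, 2033.
Opening night takes place: Jun 12, 2033 − 38 days = May 5, 2033.
The dress rehearsal is held: May 5, 2033 − 27 days = Apr 8, 2033.
The first rehearsal is held: Apr 8, 2033 − 9 weeks = Feb 4, 2033.
The score and parts arrive: Feb 4, 2033 − 2 weeks = Jan 21, 2033.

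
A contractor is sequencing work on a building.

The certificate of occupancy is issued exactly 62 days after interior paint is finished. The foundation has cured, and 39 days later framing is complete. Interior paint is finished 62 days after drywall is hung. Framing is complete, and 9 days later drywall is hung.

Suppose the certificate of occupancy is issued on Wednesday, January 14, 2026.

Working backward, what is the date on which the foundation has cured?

Saturday, July 26, 2025

The certificate of occupancy is issued: Jan 14, 2026.
Interior paint is finished: Jan 14, 2026 − 62 days = Nov 13, 2025.
Drywall is hung: Nov 13, 2025 − 62 days = Sep 12, 2025.
Framing is complete: Sep 12, 2025 − 9 days = Sep 3, 2025.
The foundation has cured: Sep 3, 2025 − 39 days = Jul 26, 2025.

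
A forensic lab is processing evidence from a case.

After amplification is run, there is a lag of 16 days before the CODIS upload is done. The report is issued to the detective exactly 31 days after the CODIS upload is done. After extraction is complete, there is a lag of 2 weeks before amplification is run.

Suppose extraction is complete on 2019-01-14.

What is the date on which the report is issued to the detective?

2019-03-16

Extraction is complete: Jan 14, 2019.
Amplification is run: Jan 14, 2019 + 2 weeks = Jan 28, 2019.
The CODIS upload is done: Jan 28, 2019 + 16 days = Feb 13, 2019.
The report is issued to the detective: Feb 13, 2019 + 31 days = Mar 16, 2019.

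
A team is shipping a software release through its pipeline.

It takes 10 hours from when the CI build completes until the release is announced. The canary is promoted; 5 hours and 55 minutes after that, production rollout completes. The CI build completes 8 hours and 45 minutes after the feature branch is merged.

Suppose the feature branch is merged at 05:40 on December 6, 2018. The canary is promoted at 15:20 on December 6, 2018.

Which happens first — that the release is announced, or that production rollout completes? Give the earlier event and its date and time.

Production rollout completes — 21:15 on December 6, 2018

The feature branch is merged: 05:40 Dec 6, 2018.
The CI build completes: 05:40 Dec 6, 2018 + 8h45m = 14:25 Dec 6, 2018.
The release is announced: 14:25 Dec 6, 2018 + 10h = 00:25 Dec 7, 2018.
The canary is promoted: 15:20 Dec 6, 2018.
Production rollout completes: 15:20 Dec 6, 2018 + 5h55m = 21:15 Dec 6, 2018.
Comparing: the release is announced at 00:25 Dec 7, 2018 vs production rollout completes at 21:15 Dec 6, 2018. Earlier: production rollout completes.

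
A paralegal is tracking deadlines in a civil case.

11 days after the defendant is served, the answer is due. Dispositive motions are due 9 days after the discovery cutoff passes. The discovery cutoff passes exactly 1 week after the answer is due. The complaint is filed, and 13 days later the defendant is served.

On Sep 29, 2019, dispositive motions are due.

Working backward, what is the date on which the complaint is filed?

Dispositive motions are due: Sep 29, 2019.
The discovery cutoff passes: Sep 29, 2019 − 9 days = Sep 20, 2019.
The answer is due: Sep 20, 2019 − 1 week = Sep 13, 2019.
The defendant is served: Sep 13, 2019 − 11 days = Sep 2, 2019.
The complaint is filed: Sep 2, 2019 − 13 days = Aug 20, 2019.

Aug 20, 2019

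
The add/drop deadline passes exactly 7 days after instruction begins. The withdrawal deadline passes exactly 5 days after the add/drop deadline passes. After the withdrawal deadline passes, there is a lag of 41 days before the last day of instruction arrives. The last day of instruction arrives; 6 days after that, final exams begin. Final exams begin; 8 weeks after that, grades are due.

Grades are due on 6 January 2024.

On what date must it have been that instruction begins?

Grades are due: Jan 6, 2024.
Final exams begin: Jan 6, 2024 − 8 weeks = Nov 11, 2023.
The last day of instruction arrives: Nov 11, 2023 − 6 days = Nov 5, 2023.
The withdrawal deadline passes: Nov 5, 2023 − 41 days = Sep 25, 2023.
The add/drop deadline passes: Sep 25, 2023 − 5 days = Sep 20, 2023.
Instruction begins: Sep 20, 2023 − 7 days = Sep 13, 2023.

13 September 2023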